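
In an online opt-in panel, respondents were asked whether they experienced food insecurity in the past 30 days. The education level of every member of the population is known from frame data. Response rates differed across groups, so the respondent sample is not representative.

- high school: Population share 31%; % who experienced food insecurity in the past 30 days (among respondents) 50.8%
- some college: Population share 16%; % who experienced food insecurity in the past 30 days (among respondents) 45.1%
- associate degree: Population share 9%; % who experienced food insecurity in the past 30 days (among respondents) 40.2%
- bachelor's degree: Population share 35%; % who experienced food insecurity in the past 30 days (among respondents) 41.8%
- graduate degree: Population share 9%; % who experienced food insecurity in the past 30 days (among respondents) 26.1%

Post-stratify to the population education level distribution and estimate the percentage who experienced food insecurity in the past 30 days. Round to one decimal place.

Weight each group's respondent value by its population share:
  high school: 0.31 × 50.8 = 15.748
  some college: 0.16 × 45.1 = 7.216
  associate degree: 0.09 × 40.2 = 3.618
  bachelor's degree: 0.35 × 41.8 = 14.63
  graduate degree: 0.09 × 26.1 = 2.349
Post-stratified estimate = 43.561 → 43.6%.

43.6%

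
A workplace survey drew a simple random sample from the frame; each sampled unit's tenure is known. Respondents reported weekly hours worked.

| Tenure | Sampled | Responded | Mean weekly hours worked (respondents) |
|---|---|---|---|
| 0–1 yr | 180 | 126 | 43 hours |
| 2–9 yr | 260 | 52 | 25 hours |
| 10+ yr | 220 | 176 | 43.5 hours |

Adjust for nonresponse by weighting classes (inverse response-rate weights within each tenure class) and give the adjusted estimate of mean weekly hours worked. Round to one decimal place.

Response rates by class: 0–1 yr 126/180 = 70%, 2–9 yr 52/260 = 20%, 10+ yr 176/220 = 80%.
Inverse-response-rate weighting restores each class to its sampled count, so class totals weight by n_sampled:
  0–1 yr: 180 × 43 = 7740
  2–9 yr: 260 × 25 = 6500
  10+ yr: 220 × 43.5 = 9570
Adjusted estimate = 23,810 / 660 = 36.0758 → 36.1.

36.1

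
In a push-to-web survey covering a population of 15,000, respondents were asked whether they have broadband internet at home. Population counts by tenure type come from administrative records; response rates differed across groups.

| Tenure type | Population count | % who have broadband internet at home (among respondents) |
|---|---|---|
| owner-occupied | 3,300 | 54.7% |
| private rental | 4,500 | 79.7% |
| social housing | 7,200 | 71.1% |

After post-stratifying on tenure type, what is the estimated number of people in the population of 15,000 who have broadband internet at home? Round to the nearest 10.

10,510

Each cell contributes its population count × the respondent rate:
  owner-occupied: 3,300 × 54.7% = 1805.1
  private rental: 4,500 × 79.7% = 3586.5
  social housing: 7,200 × 71.1% = 5119.2
Estimated total = 10510.8 → 10,510.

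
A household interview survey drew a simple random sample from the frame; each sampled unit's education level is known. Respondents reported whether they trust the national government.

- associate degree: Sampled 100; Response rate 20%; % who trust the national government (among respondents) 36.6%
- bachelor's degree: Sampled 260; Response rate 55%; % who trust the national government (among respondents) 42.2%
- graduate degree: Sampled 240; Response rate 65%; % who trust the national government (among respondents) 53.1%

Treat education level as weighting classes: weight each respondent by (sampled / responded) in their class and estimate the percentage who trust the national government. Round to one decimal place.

45.6%

Weighting each respondent by the inverse class response rate inflates each class back to its sampled size, so the class weight is n_sampled:
  associate degree: 100 × 36.6 = 3660
  bachelor's degree: 260 × 42.2 = 10,972
  graduate degree: 240 × 53.1 = 12,744
Adjusted estimate = 27,376 / 600 = 45.6267 → 45.6%.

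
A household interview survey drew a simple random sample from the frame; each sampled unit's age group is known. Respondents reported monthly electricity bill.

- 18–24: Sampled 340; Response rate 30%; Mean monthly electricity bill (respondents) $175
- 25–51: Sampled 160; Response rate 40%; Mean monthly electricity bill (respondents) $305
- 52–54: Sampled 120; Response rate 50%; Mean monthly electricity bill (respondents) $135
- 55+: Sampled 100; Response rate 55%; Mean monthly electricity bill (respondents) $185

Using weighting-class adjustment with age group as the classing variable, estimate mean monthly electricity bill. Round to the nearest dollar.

Weighting each respondent by the inverse class response rate inflates each class back to its sampled size, so the class weight is n_sampled:
  18–24: 340 × 175 = 59,500
  25–51: 160 × 305 = 48,800
  52–54: 120 × 135 = 16,200
  55+: 100 × 185 = 18,500
Adjusted estimate = 143,000 / 720 = 198.611 → $199.

$199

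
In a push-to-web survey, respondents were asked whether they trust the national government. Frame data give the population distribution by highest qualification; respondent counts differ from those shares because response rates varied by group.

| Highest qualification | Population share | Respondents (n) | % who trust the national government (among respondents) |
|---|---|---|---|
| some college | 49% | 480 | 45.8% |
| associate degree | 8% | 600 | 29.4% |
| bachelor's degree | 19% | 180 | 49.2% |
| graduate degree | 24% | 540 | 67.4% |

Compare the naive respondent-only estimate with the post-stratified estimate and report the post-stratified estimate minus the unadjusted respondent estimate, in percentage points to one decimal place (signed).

Without adjustment, the pooled respondent share is:
  (480/1800)×45.8 + (600/1800)×29.4 + (180/1800)×49.2 + (540/1800)×67.4 = 47.1533%
Post-stratifying to population shares instead:
  0.49×45.8 + 0.08×29.4 + 0.19×49.2 + 0.24×67.4 = 50.318%
Difference = 50.318 − 47.1533 = 3.1647 pp.

+3.2 percentage points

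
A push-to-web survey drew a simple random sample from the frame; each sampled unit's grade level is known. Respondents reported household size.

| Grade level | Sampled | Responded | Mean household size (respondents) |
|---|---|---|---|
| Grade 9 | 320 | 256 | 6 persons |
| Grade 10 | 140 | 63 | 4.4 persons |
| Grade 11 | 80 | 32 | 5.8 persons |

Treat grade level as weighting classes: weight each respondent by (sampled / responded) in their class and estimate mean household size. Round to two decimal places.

5.56

Response rates by class: Grade 9 256/320 = 80%, Grade 10 63/140 = 45%, Grade 11 32/80 = 40%.
Inverse-response-rate weighting restores each class to its sampled count, so class totals weight by n_sampled:
  Grade 9: 320 × 6 = 1920
  Grade 10: 140 × 4.4 = 616
  Grade 11: 80 × 5.8 = 464
Adjusted estimate = 3000 / 540 = 5.55556 → 5.56.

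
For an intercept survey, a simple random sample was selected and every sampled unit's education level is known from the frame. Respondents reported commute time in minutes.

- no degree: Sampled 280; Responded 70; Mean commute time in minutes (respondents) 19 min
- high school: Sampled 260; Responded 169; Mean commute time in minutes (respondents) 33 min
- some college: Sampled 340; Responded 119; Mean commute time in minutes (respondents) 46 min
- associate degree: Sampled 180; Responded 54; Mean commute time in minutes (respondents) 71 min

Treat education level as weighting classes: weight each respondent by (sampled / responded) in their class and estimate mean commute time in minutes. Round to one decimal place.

Class response rates: no degree 70/280 = 25%, high school 169/260 = 65%, some college 119/340 = 35%, associate degree 54/180 = 30%.
With weight = n_sampled/n_responded per class, the weighted class total is n_sampled:
  no degree: 280 × 19 = 5320
  high school: 260 × 33 = 8580
  some college: 340 × 46 = 15,640
  associate degree: 180 × 71 = 12,780
Adjusted estimate = 42,320 / 1,060 = 39.9245 → 39.9.

39.9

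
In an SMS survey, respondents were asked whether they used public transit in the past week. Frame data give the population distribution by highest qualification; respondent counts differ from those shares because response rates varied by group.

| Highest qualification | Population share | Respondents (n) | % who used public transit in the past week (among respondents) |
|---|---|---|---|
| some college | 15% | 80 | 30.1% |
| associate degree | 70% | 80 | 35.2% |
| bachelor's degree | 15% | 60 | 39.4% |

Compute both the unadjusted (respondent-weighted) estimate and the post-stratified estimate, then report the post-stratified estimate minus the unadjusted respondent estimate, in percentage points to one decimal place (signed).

+0.6 percentage points

Naive respondent-only estimate (weights = respondent counts):
  (80/220)×30.1 + (80/220)×35.2 + (60/220)×39.4 = 34.4909%
Post-stratified estimate weights by population shares:
  0.15×30.1 + 0.7×35.2 + 0.15×39.4 = 35.065%
Difference = 35.065 − 34.4909 = 0.5741 pp.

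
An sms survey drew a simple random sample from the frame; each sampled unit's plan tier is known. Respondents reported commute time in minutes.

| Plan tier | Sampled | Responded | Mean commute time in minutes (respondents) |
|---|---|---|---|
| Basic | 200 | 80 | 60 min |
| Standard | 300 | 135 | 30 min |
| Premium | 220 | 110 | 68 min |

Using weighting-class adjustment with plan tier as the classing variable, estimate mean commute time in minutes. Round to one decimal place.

49.9

Class response rates: Basic 80/200 = 40%, Standard 135/300 = 45%, Premium 110/220 = 50%.
Inverse-response-rate weighting restores each class to its sampled count, so class totals weight by n_sampled:
  Basic: 200 × 60 = 12,000
  Standard: 300 × 30 = 9000
  Premium: 220 × 68 = 14,960
Adjusted estimate = 35,960 / 720 = 49.9444 → 49.9.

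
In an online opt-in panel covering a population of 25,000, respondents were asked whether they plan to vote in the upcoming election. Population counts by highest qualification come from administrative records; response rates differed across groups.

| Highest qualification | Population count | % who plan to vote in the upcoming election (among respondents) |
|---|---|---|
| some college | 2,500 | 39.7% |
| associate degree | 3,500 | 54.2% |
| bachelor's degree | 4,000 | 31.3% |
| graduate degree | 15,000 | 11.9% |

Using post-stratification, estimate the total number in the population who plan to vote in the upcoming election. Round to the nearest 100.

5,900

Estimated count per cell = population count × respondent percentage:
  some college: 2,500 × 39.7% = 992.5
  associate degree: 3,500 × 54.2% = 1897
  bachelor's degree: 4,000 × 31.3% = 1252
  graduate degree: 15,000 × 11.9% = 1785
Estimated total = 5926.5 → 5,900.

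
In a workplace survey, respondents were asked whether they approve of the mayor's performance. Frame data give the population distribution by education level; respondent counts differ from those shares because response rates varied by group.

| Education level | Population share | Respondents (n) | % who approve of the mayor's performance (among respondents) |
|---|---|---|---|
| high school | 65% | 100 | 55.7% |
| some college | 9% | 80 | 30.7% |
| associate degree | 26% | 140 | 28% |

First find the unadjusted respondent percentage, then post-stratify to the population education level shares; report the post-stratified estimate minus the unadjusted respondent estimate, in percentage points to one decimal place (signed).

+8.9 percentage points

Naive respondent-only estimate (weights = respondent counts):
  (100/320)×55.7 + (80/320)×30.7 + (140/320)×28 = 37.3312%
Reweighting by population education level shares:
  0.65×55.7 + 0.09×30.7 + 0.26×28 = 46.248%
Difference = 46.248 − 37.3312 = 8.9168 pp.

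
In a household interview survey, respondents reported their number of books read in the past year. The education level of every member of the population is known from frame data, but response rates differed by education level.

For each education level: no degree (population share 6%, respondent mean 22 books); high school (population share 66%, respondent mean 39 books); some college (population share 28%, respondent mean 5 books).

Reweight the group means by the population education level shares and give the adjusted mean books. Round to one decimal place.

28.5

Post-stratification weights by population share, not respondent share:
  no degree: 0.06 × 22 = 1.32
  high school: 0.66 × 39 = 25.74
  some college: 0.28 × 5 = 1.4
Post-stratified estimate = 28.46 → 28.5.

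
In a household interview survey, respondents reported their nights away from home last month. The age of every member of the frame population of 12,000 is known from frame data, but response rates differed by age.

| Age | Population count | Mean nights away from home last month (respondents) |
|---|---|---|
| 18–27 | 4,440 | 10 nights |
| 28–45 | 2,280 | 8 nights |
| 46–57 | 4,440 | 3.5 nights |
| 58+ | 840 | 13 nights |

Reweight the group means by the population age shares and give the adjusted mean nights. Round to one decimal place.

Reweight to the known age distribution:
  18–27: (4,440/12,000) × 10 = 3.7
  28–45: (2,280/12,000) × 8 = 1.52
  46–57: (4,440/12,000) × 3.5 = 1.295
  58+: (840/12,000) × 13 = 0.91
Post-stratified estimate = 7.425 → 7.4.

7.4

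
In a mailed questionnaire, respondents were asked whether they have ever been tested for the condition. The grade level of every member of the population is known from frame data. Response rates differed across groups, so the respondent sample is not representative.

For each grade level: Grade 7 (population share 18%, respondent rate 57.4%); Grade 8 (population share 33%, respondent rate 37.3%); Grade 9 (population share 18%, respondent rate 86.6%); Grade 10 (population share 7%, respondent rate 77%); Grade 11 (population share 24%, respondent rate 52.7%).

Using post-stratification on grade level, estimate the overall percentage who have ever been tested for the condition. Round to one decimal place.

56.3%

Each cell contributes population-share × respondent value:
  Grade 7: 0.18 × 57.4 = 10.332
  Grade 8: 0.33 × 37.3 = 12.309
  Grade 9: 0.18 × 86.6 = 15.588
  Grade 10: 0.07 × 77 = 5.39
  Grade 11: 0.24 × 52.7 = 12.648
Post-stratified estimate = 56.267 → 56.3%.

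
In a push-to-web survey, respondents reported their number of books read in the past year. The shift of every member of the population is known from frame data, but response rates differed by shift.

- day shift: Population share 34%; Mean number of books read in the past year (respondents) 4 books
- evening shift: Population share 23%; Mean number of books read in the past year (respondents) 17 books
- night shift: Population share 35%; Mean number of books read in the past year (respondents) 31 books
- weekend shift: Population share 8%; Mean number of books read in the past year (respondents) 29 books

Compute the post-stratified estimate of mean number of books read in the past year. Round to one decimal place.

Reweight to the known shift distribution:
  day shift: 0.34 × 4 = 1.36
  evening shift: 0.23 × 17 = 3.91
  night shift: 0.35 × 31 = 10.85
  weekend shift: 0.08 × 29 = 2.32
Post-stratified estimate = 18.44 → 18.4.

18.4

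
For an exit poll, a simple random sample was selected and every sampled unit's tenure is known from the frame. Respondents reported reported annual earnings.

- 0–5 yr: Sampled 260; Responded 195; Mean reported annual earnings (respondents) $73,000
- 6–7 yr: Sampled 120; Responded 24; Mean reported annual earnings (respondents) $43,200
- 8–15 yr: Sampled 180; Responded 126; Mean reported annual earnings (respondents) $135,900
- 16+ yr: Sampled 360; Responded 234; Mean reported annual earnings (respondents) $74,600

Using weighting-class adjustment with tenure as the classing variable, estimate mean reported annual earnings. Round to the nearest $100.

Response rates by class: 0–5 yr 195/260 = 75%, 6–7 yr 24/120 = 20%, 8–15 yr 126/180 = 70%, 16+ yr 234/360 = 65%.
With weight = n_sampled/n_responded per class, the weighted class total is n_sampled:
  0–5 yr: 260 × 73,000 = 18,980,000
  6–7 yr: 120 × 43,200 = 5,184,000
  8–15 yr: 180 × 135,900 = 24,462,000
  16+ yr: 360 × 74,600 = 26,856,000
Adjusted estimate = 75,482,000 / 920 = 82045.7 → $82,000.

$82,000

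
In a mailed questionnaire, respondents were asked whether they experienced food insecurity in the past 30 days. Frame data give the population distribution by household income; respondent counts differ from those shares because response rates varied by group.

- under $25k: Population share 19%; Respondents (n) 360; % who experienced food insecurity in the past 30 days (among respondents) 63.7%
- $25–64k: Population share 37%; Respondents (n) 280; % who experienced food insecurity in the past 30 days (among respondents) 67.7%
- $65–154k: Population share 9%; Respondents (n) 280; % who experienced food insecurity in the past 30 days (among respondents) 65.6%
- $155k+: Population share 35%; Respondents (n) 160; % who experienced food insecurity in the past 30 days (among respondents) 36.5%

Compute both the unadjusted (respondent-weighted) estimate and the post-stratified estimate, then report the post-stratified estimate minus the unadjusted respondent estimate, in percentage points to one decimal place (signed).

-5.4 percentage points

Unadjusted (pooled respondent) estimate weights by respondent counts:
  (360/1080)×63.7 + (280/1080)×67.7 + (280/1080)×65.6 + (160/1080)×36.5 = 61.2%
Post-stratified estimate weights by population shares:
  0.19×63.7 + 0.37×67.7 + 0.09×65.6 + 0.35×36.5 = 55.831%
Difference = 55.831 − 61.2 = -5.369 pp.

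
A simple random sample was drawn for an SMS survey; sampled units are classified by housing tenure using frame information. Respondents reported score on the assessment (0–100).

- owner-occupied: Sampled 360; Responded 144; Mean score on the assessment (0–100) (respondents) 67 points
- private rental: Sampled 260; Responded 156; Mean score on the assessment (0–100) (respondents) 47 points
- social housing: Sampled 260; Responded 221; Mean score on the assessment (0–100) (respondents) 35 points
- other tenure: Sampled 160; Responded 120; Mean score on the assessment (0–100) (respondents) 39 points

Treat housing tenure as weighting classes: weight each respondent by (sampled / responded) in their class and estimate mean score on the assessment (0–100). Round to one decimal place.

Class response rates: owner-occupied 144/360 = 40%, private rental 156/260 = 60%, social housing 221/260 = 85%, other tenure 120/160 = 75%.
Inverse-response-rate weighting restores each class to its sampled count, so class totals weight by n_sampled:
  owner-occupied: 360 × 67 = 24,120
  private rental: 260 × 47 = 12,220
  social housing: 260 × 35 = 9100
  other tenure: 160 × 39 = 6240
Adjusted estimate = 51,680 / 1,040 = 49.6923 → 49.7.

49.7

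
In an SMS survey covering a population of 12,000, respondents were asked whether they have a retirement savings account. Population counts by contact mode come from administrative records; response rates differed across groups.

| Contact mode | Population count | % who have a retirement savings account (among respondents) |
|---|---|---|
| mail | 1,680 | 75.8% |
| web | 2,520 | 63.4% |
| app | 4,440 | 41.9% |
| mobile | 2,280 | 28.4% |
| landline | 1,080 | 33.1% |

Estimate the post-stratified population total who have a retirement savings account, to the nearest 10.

Each cell contributes its population count × the respondent rate:
  mail: 1,680 × 75.8% = 1273.44
  web: 2,520 × 63.4% = 1597.68
  app: 4,440 × 41.9% = 1860.36
  mobile: 2,280 × 28.4% = 647.52
  landline: 1,080 × 33.1% = 357.48
Estimated total = 5736.48 → 5,740.

5,740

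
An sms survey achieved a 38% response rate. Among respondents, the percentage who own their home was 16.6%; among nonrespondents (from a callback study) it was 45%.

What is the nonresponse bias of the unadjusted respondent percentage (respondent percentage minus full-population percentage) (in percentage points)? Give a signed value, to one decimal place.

-17.6 percentage points

Nonresponse fraction = 1 − 0.38 = 0.62.
Bias = (nonresponse fraction) × (respondent percentage − nonrespondent percentage)
     = 0.62 × (16.6 − 45) = 0.62 × -28.4 = -17.608.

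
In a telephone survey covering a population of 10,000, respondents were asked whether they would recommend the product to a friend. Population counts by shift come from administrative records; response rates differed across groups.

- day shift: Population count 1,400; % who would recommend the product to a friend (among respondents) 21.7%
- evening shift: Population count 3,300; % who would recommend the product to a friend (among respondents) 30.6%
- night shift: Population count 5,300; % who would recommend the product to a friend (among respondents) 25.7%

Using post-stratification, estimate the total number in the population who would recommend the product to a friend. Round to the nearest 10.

Apply each group's respondent rate to its population count:
  day shift: 1,400 × 21.7% = 303.8
  evening shift: 3,300 × 30.6% = 1009.8
  night shift: 5,300 × 25.7% = 1362.1
Estimated total = 2675.7 → 2,680.

2,680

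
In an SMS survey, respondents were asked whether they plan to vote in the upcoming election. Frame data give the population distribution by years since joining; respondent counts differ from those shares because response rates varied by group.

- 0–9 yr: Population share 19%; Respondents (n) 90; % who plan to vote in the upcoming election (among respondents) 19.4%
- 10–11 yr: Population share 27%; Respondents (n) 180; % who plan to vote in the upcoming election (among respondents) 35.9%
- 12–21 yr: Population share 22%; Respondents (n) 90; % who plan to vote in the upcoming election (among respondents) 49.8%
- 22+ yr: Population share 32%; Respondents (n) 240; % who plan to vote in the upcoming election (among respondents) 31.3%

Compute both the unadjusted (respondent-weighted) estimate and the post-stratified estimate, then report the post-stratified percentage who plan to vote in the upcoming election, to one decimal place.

Without adjustment, the pooled respondent share is:
  (90/600)×19.4 + (180/600)×35.9 + (90/600)×49.8 + (240/600)×31.3 = 33.67%
Reweighting by population years since joining shares:
  0.19×19.4 + 0.27×35.9 + 0.22×49.8 + 0.32×31.3 = 34.351%

34.4%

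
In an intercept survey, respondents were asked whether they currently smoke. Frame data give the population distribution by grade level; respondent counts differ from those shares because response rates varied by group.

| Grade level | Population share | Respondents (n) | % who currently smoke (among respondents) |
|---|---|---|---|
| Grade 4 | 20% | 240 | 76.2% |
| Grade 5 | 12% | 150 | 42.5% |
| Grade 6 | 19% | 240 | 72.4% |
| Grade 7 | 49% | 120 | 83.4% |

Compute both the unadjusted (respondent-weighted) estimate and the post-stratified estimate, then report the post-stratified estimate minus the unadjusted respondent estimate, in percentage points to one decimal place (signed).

Unadjusted (pooled respondent) estimate weights by respondent counts:
  (240/750)×76.2 + (150/750)×42.5 + (240/750)×72.4 + (120/750)×83.4 = 69.396%
Post-stratified estimate weights by population shares:
  0.2×76.2 + 0.12×42.5 + 0.19×72.4 + 0.49×83.4 = 74.962%
Difference = 74.962 − 69.396 = 5.566 pp.

+5.6 percentage points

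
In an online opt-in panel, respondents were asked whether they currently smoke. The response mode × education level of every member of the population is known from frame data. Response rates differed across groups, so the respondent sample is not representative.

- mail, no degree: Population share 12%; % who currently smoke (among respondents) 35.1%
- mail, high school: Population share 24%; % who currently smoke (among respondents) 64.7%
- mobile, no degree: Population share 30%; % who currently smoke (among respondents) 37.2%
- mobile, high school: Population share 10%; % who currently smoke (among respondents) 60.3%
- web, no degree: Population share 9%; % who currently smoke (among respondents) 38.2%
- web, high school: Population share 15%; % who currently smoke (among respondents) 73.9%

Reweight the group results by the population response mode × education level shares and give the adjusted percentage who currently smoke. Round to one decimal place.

51.5%

Post-stratification weights by population share, not respondent share:
  mail, no degree: 0.12 × 35.1 = 4.212
  mail, high school: 0.24 × 64.7 = 15.528
  mobile, no degree: 0.3 × 37.2 = 11.16
  mobile, high school: 0.1 × 60.3 = 6.03
  web, no degree: 0.09 × 38.2 = 3.438
  web, high school: 0.15 × 73.9 = 11.085
Post-stratified estimate = 51.453 → 51.5%.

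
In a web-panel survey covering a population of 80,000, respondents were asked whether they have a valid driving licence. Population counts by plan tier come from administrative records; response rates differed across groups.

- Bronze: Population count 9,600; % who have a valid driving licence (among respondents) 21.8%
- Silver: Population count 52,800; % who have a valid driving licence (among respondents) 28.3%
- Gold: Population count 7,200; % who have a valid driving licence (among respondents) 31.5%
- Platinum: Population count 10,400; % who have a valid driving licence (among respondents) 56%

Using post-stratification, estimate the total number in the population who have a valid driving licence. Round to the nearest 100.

Apply each group's respondent rate to its population count:
  Bronze: 9,600 × 21.8% = 2092.8
  Silver: 52,800 × 28.3% = 14942.4
  Gold: 7,200 × 31.5% = 2268
  Platinum: 10,400 × 56% = 5824
Estimated total = 25127.2 → 25,100.

25,100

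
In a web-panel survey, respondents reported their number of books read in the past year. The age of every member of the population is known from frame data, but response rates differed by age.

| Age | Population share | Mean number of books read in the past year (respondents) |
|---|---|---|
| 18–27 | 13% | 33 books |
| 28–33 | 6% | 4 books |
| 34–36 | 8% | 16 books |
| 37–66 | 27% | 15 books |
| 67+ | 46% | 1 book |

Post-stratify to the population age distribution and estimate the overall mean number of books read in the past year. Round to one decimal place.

10.3

Weight each group's respondent value by its population share:
  18–27: 0.13 × 33 = 4.29
  28–33: 0.06 × 4 = 0.24
  34–36: 0.08 × 16 = 1.28
  37–66: 0.27 × 15 = 4.05
  67+: 0.46 × 1 = 0.46
Post-stratified estimate = 10.32 → 10.3.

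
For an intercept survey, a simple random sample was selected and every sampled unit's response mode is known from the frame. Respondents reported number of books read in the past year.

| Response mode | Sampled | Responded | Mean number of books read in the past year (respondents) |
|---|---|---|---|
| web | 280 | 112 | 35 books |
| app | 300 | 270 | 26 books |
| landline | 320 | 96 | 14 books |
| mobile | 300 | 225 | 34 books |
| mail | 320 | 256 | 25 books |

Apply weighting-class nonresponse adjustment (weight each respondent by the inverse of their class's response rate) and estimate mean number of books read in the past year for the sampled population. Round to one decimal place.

26.5

Response rates by class: web 112/280 = 40%, app 270/300 = 90%, landline 96/320 = 30%, mobile 225/300 = 75%, mail 256/320 = 80%.
Each respondent's weight = sampled/responded in their class; summing within a class gives n_sampled, so:
  web: 280 × 35 = 9800
  app: 300 × 26 = 7800
  landline: 320 × 14 = 4480
  mobile: 300 × 34 = 10,200
  mail: 320 × 25 = 8000
Adjusted estimate = 40,280 / 1,520 = 26.5 → 26.5.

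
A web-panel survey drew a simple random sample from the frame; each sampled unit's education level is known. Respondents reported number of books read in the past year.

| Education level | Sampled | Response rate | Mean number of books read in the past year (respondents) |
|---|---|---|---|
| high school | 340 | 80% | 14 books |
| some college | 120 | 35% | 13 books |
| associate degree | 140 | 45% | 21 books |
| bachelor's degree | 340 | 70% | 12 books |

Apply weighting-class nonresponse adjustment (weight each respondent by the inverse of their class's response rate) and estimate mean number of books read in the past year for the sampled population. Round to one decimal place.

Each respondent's weight = sampled/responded in their class; summing within a class gives n_sampled, so:
  high school: 340 × 14 = 4760
  some college: 120 × 13 = 1560
  associate degree: 140 × 21 = 2940
  bachelor's degree: 340 × 12 = 4080
Adjusted estimate = 13,340 / 940 = 14.1915 → 14.2.

14.2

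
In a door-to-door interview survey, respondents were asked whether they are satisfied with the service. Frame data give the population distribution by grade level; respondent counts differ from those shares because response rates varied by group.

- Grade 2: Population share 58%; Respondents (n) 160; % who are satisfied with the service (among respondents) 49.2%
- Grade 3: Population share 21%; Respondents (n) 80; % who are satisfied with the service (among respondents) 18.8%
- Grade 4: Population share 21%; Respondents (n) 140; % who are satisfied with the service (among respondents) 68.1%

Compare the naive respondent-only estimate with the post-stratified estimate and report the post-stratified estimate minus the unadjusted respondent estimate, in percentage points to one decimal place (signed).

-3.0 percentage points

Naive respondent-only estimate (weights = respondent counts):
  (160/380)×49.2 + (80/380)×18.8 + (140/380)×68.1 = 49.7632%
Reweighting by population grade level shares:
  0.58×49.2 + 0.21×18.8 + 0.21×68.1 = 46.785%
Difference = 46.785 − 49.7632 = -2.9782 pp.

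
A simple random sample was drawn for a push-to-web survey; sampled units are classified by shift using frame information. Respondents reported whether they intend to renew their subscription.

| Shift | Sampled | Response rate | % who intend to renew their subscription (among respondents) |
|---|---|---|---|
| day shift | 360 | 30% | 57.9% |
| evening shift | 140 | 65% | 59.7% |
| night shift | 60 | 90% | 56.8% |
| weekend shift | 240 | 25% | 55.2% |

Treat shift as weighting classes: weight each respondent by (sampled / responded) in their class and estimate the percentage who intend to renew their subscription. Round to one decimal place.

Weighting each respondent by the inverse class response rate inflates each class back to its sampled size, so the class weight is n_sampled:
  day shift: 360 × 57.9 = 20,844
  evening shift: 140 × 59.7 = 8358
  night shift: 60 × 56.8 = 3408
  weekend shift: 240 × 55.2 = 13,248
Adjusted estimate = 45,858 / 800 = 57.3225 → 57.3%.

57.3%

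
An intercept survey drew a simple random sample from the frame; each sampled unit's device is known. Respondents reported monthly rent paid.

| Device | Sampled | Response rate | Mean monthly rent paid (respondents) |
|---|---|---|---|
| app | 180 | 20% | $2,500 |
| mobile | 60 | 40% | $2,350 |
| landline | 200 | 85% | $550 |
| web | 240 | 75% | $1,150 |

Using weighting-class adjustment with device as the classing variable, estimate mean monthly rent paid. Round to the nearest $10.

With weight = n_sampled/n_responded per class, the weighted class total is n_sampled:
  app: 180 × 2500 = 450,000
  mobile: 60 × 2350 = 141,000
  landline: 200 × 550 = 110,000
  web: 240 × 1150 = 276,000
Adjusted estimate = 977,000 / 680 = 1436.76 → $1,440.

$1,440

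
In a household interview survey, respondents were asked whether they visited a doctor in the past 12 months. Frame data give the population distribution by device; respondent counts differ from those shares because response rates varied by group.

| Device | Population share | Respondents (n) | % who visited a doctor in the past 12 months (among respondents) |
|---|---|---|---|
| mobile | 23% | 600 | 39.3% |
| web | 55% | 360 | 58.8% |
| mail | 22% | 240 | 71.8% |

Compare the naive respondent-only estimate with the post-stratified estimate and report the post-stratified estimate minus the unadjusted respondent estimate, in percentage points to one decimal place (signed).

Unadjusted (pooled respondent) estimate weights by respondent counts:
  (600/1200)×39.3 + (360/1200)×58.8 + (240/1200)×71.8 = 51.65%
Reweighting by population device shares:
  0.23×39.3 + 0.55×58.8 + 0.22×71.8 = 57.175%
Difference = 57.175 − 51.65 = 5.525 pp.

+5.5 percentage points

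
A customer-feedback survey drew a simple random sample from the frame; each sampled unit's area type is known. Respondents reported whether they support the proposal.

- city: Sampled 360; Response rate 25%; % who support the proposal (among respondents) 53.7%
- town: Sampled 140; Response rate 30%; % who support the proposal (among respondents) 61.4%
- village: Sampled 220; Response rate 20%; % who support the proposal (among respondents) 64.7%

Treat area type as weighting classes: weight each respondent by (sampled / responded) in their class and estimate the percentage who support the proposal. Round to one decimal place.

58.6%

Each respondent's weight = sampled/responded in their class; summing within a class gives n_sampled, so:
  city: 360 × 53.7 = 19,332
  town: 140 × 61.4 = 8596
  village: 220 × 64.7 = 14,234
Adjusted estimate = 42,162 / 720 = 58.5583 → 58.6%.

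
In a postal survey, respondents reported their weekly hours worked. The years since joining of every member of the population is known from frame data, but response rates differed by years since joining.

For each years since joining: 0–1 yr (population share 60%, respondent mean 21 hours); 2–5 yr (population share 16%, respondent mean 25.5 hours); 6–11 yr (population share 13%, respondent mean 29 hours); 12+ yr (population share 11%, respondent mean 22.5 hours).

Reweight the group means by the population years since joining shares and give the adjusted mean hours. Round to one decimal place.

22.9

Weight each group's respondent value by its population share:
  0–1 yr: 0.6 × 21 = 12.6
  2–5 yr: 0.16 × 25.5 = 4.08
  6–11 yr: 0.13 × 29 = 3.77
  12+ yr: 0.11 × 22.5 = 2.475
Post-stratified estimate = 22.925 → 22.9.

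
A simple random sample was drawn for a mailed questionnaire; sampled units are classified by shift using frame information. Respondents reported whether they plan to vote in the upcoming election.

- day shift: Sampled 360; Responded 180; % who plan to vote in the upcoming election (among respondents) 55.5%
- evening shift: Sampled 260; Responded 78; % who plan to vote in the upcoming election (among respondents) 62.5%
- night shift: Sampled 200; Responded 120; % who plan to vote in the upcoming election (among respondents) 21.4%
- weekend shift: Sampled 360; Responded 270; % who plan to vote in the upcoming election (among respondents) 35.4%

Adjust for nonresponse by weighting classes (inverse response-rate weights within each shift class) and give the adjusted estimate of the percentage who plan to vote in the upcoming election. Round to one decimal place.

45.1%

Class response rates: day shift 180/360 = 50%, evening shift 78/260 = 30%, night shift 120/200 = 60%, weekend shift 270/360 = 75%.
Inverse-response-rate weighting restores each class to its sampled count, so class totals weight by n_sampled:
  day shift: 360 × 55.5 = 19,980
  evening shift: 260 × 62.5 = 16,250
  night shift: 200 × 21.4 = 4280
  weekend shift: 360 × 35.4 = 12,744
Adjusted estimate = 53,254 / 1,180 = 45.1305 → 45.1%.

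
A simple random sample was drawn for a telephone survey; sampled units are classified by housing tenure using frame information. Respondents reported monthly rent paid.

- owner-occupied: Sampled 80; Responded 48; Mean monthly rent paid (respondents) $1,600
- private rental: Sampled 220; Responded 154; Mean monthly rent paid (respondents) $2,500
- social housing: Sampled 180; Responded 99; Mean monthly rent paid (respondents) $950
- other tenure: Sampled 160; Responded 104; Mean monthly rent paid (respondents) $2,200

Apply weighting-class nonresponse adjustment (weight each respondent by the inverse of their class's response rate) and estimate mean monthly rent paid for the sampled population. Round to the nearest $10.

Response rates by class: owner-occupied 48/80 = 60%, private rental 154/220 = 70%, social housing 99/180 = 55%, other tenure 104/160 = 65%.
Inverse-response-rate weighting restores each class to its sampled count, so class totals weight by n_sampled:
  owner-occupied: 80 × 1600 = 128,000
  private rental: 220 × 2500 = 550,000
  social housing: 180 × 950 = 171,000
  other tenure: 160 × 2200 = 352,000
Adjusted estimate = 1,201,000 / 640 = 1876.56 → $1,880.

$1,880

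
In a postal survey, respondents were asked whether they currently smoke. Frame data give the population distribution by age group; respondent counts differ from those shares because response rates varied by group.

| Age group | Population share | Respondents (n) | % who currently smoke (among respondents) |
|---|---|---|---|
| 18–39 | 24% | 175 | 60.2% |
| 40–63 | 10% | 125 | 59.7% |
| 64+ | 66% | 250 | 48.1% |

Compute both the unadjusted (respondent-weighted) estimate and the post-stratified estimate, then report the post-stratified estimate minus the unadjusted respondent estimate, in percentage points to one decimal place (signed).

-2.4 percentage points

Unadjusted (pooled respondent) estimate weights by respondent counts:
  (175/550)×60.2 + (125/550)×59.7 + (250/550)×48.1 = 54.5864%
Post-stratified estimate weights by population shares:
  0.24×60.2 + 0.1×59.7 + 0.66×48.1 = 52.164%
Difference = 52.164 − 54.5864 = -2.4224 pp.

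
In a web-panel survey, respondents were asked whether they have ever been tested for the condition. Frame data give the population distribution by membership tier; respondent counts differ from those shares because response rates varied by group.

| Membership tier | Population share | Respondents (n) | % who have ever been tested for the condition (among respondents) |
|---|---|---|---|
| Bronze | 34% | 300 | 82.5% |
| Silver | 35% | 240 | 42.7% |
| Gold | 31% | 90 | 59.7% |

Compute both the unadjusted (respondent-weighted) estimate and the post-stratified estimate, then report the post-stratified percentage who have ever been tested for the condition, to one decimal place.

Naive respondent-only estimate (weights = respondent counts):
  (300/630)×82.5 + (240/630)×42.7 + (90/630)×59.7 = 64.081%
Post-stratifying to population shares instead:
  0.34×82.5 + 0.35×42.7 + 0.31×59.7 = 61.502%

61.5%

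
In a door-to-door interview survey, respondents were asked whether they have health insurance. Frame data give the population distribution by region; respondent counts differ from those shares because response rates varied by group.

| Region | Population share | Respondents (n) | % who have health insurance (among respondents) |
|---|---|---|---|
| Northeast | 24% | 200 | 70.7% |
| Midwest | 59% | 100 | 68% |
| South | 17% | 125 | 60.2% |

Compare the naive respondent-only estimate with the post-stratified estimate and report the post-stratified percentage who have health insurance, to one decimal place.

Naive respondent-only estimate (weights = respondent counts):
  (200/425)×70.7 + (100/425)×68 + (125/425)×60.2 = 66.9765%
Post-stratified estimate weights by population shares:
  0.24×70.7 + 0.59×68 + 0.17×60.2 = 67.322%

67.3%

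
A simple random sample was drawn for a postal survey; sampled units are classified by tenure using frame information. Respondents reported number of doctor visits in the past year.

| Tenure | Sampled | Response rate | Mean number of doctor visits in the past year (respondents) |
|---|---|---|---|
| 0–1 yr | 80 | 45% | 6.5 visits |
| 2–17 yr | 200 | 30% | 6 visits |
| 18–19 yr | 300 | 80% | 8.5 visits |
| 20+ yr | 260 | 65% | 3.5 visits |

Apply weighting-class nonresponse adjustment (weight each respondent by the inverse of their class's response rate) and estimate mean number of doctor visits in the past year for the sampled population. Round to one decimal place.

Inverse-response-rate weighting restores each class to its sampled count, so class totals weight by n_sampled:
  0–1 yr: 80 × 6.5 = 520
  2–17 yr: 200 × 6 = 1200
  18–19 yr: 300 × 8.5 = 2550
  20+ yr: 260 × 3.5 = 910
Adjusted estimate = 5180 / 840 = 6.16667 → 6.2.

6.2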